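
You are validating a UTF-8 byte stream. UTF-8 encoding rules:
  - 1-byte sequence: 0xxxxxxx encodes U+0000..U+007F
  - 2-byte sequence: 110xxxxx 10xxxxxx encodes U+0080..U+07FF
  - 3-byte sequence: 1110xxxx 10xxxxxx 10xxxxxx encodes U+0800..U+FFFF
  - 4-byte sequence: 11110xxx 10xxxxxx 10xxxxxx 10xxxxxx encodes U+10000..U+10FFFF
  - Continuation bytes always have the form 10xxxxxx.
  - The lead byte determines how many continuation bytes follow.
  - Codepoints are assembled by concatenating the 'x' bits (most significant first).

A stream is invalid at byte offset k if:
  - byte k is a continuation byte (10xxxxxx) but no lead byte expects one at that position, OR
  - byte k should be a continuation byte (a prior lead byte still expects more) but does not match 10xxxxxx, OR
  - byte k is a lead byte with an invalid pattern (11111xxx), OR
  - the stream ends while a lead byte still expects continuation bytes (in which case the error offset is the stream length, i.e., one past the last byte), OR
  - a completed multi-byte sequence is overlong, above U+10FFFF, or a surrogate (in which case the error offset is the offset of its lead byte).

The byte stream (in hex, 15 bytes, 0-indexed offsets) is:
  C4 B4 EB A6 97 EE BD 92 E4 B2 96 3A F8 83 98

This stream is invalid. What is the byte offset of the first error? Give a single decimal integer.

Answer: 12

Derivation:
Byte[0]=C4: 2-byte lead, need 1 cont bytes. acc=0x4
Byte[1]=B4: continuation. acc=(acc<<6)|0x34=0x134
Completed: cp=U+0134 (starts at byte 0)
Byte[2]=EB: 3-byte lead, need 2 cont bytes. acc=0xB
Byte[3]=A6: continuation. acc=(acc<<6)|0x26=0x2E6
Byte[4]=97: continuation. acc=(acc<<6)|0x17=0xB997
Completed: cp=U+B997 (starts at byte 2)
Byte[5]=EE: 3-byte lead, need 2 cont bytes. acc=0xE
Byte[6]=BD: continuation. acc=(acc<<6)|0x3D=0x3BD
Byte[7]=92: continuation. acc=(acc<<6)|0x12=0xEF52
Completed: cp=U+EF52 (starts at byte 5)
Byte[8]=E4: 3-byte lead, need 2 cont bytes. acc=0x4
Byte[9]=B2: continuation. acc=(acc<<6)|0x32=0x132
Byte[10]=96: continuation. acc=(acc<<6)|0x16=0x4C96
Completed: cp=U+4C96 (starts at byte 8)
Byte[11]=3A: 1-byte ASCII. cp=U+003A
Byte[12]=F8: INVALID lead byte (not 0xxx/110x/1110/11110)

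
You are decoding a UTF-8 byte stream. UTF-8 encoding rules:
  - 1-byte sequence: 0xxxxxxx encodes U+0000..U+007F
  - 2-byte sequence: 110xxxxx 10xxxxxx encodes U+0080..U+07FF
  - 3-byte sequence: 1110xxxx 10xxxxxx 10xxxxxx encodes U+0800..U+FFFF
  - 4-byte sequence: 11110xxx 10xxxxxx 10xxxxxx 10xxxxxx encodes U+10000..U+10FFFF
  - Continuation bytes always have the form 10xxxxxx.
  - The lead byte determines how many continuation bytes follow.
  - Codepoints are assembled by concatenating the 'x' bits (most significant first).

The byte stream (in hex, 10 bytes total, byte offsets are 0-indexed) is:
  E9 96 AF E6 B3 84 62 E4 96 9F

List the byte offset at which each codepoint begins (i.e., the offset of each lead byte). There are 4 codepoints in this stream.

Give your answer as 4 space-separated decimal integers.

Answer: 0 3 6 7

Derivation:
Byte[0]=E9: 3-byte lead, need 2 cont bytes. acc=0x9
Byte[1]=96: continuation. acc=(acc<<6)|0x16=0x256
Byte[2]=AF: continuation. acc=(acc<<6)|0x2F=0x95AF
Completed: cp=U+95AF (starts at byte 0)
Byte[3]=E6: 3-byte lead, need 2 cont bytes. acc=0x6
Byte[4]=B3: continuation. acc=(acc<<6)|0x33=0x1B3
Byte[5]=84: continuation. acc=(acc<<6)|0x04=0x6CC4
Completed: cp=U+6CC4 (starts at byte 3)
Byte[6]=62: 1-byte ASCII. cp=U+0062
Byte[7]=E4: 3-byte lead, need 2 cont bytes. acc=0x4
Byte[8]=96: continuation. acc=(acc<<6)|0x16=0x116
Byte[9]=9F: continuation. acc=(acc<<6)|0x1F=0x459F
Completed: cp=U+459F (starts at byte 7)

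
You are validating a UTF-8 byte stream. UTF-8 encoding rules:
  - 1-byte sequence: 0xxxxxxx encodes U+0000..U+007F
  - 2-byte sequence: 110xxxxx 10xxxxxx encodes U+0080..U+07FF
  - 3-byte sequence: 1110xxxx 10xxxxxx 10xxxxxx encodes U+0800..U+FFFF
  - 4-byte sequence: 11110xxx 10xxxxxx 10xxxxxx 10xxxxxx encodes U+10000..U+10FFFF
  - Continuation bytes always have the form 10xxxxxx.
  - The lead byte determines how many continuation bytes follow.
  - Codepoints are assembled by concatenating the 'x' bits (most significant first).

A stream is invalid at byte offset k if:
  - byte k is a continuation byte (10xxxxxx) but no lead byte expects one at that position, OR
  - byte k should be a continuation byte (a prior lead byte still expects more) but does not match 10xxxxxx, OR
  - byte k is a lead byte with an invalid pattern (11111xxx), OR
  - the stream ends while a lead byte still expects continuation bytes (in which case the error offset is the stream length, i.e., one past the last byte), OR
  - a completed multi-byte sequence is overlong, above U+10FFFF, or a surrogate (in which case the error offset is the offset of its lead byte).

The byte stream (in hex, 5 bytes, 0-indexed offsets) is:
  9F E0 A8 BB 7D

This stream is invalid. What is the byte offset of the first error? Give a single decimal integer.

Answer: 0

Derivation:
Byte[0]=9F: INVALID lead byte (not 0xxx/110x/1110/11110)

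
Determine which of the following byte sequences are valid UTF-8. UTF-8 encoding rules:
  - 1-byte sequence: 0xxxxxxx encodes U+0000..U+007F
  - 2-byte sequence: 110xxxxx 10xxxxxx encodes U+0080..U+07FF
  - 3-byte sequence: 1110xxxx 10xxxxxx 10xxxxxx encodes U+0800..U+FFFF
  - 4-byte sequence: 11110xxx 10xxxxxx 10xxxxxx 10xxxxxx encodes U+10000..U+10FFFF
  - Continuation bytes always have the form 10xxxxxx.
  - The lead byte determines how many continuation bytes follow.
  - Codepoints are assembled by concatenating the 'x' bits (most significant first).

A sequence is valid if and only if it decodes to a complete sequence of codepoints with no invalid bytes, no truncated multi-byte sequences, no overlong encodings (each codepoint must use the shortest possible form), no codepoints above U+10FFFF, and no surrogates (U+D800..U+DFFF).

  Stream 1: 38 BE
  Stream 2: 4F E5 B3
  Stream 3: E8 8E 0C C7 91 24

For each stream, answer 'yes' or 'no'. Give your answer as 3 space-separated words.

Stream 1: error at byte offset 1. INVALID
Stream 2: error at byte offset 3. INVALID
Stream 3: error at byte offset 2. INVALID

Answer: no no no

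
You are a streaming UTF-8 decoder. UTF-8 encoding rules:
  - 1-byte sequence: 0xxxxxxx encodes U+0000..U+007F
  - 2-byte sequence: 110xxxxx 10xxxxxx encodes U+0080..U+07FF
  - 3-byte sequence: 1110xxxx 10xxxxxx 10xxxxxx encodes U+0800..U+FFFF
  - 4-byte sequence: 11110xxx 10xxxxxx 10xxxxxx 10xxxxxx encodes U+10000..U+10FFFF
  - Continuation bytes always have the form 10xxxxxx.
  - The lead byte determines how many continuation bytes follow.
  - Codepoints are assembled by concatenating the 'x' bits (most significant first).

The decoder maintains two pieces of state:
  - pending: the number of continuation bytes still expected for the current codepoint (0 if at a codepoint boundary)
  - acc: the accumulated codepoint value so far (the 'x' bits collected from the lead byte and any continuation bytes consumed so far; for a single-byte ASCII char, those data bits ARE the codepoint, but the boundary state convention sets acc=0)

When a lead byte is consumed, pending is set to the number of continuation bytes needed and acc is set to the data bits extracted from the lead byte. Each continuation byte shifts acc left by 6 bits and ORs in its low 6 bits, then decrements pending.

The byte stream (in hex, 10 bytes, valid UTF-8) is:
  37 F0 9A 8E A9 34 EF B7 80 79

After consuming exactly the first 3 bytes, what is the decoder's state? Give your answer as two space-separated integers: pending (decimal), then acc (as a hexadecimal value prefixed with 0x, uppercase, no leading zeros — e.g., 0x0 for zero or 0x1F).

Answer: 2 0x1A

Derivation:
Byte[0]=37: 1-byte. pending=0, acc=0x0
Byte[1]=F0: 4-byte lead. pending=3, acc=0x0
Byte[2]=9A: continuation. acc=(acc<<6)|0x1A=0x1A, pending=2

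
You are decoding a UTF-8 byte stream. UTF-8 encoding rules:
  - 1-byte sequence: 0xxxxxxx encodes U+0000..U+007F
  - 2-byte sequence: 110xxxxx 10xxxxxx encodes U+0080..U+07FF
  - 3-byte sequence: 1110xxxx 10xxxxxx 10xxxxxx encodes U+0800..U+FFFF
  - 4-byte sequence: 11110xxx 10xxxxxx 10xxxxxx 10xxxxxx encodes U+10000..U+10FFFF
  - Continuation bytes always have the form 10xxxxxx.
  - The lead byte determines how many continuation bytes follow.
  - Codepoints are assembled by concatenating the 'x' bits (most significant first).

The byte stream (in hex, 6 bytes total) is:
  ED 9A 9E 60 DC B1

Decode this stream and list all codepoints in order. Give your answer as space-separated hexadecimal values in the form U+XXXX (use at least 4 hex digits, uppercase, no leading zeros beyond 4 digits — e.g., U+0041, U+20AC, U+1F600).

Answer: U+D69E U+0060 U+0731

Derivation:
Byte[0]=ED: 3-byte lead, need 2 cont bytes. acc=0xD
Byte[1]=9A: continuation. acc=(acc<<6)|0x1A=0x35A
Byte[2]=9E: continuation. acc=(acc<<6)|0x1E=0xD69E
Completed: cp=U+D69E (starts at byte 0)
Byte[3]=60: 1-byte ASCII. cp=U+0060
Byte[4]=DC: 2-byte lead, need 1 cont bytes. acc=0x1C
Byte[5]=B1: continuation. acc=(acc<<6)|0x31=0x731
Completed: cp=U+0731 (starts at byte 4)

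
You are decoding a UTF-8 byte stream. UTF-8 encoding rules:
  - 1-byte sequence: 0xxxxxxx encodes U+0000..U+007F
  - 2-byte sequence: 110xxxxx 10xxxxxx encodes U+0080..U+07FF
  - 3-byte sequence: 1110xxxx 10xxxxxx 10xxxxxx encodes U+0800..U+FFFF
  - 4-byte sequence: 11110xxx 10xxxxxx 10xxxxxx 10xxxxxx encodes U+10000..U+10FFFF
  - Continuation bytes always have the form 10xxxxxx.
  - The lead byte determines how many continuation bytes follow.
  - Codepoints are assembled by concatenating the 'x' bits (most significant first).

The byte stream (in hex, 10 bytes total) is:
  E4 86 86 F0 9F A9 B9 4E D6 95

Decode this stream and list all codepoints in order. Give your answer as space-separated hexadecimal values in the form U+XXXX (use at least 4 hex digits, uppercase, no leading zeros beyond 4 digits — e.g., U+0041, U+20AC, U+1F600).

Answer: U+4186 U+1FA79 U+004E U+0595

Derivation:
Byte[0]=E4: 3-byte lead, need 2 cont bytes. acc=0x4
Byte[1]=86: continuation. acc=(acc<<6)|0x06=0x106
Byte[2]=86: continuation. acc=(acc<<6)|0x06=0x4186
Completed: cp=U+4186 (starts at byte 0)
Byte[3]=F0: 4-byte lead, need 3 cont bytes. acc=0x0
Byte[4]=9F: continuation. acc=(acc<<6)|0x1F=0x1F
Byte[5]=A9: continuation. acc=(acc<<6)|0x29=0x7E9
Byte[6]=B9: continuation. acc=(acc<<6)|0x39=0x1FA79
Completed: cp=U+1FA79 (starts at byte 3)
Byte[7]=4E: 1-byte ASCII. cp=U+004E
Byte[8]=D6: 2-byte lead, need 1 cont bytes. acc=0x16
Byte[9]=95: continuation. acc=(acc<<6)|0x15=0x595
Completed: cp=U+0595 (starts at byte 8)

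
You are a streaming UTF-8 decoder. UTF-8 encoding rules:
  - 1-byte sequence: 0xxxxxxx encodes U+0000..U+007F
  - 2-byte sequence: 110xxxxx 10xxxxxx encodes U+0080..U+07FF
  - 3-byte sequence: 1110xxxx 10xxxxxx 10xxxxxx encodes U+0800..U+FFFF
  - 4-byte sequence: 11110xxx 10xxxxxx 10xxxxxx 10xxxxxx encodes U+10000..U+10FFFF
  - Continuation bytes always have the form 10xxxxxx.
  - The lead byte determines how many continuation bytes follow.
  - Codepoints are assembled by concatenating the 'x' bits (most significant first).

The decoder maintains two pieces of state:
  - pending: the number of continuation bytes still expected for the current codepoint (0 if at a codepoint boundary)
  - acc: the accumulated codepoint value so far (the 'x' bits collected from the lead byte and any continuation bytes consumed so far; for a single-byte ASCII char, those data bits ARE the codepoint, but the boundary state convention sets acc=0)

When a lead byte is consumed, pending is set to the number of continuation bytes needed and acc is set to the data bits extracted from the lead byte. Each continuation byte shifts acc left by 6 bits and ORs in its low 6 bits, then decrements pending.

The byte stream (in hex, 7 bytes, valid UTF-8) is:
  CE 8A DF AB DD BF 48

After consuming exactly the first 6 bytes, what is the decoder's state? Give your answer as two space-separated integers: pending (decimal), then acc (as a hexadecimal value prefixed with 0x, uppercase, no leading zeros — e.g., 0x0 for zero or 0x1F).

Byte[0]=CE: 2-byte lead. pending=1, acc=0xE
Byte[1]=8A: continuation. acc=(acc<<6)|0x0A=0x38A, pending=0
Byte[2]=DF: 2-byte lead. pending=1, acc=0x1F
Byte[3]=AB: continuation. acc=(acc<<6)|0x2B=0x7EB, pending=0
Byte[4]=DD: 2-byte lead. pending=1, acc=0x1D
Byte[5]=BF: continuation. acc=(acc<<6)|0x3F=0x77F, pending=0

Answer: 0 0x77F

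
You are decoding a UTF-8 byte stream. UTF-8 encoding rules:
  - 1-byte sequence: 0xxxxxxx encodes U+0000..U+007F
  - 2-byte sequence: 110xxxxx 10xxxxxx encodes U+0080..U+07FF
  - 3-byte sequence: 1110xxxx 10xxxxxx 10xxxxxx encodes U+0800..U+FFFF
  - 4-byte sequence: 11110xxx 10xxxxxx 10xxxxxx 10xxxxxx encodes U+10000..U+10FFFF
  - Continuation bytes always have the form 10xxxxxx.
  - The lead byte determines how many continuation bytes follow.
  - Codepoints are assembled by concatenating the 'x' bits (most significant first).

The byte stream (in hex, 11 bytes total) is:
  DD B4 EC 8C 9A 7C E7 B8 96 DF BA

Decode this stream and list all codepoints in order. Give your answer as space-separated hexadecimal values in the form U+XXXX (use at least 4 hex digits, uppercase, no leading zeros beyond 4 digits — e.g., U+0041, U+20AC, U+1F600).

Byte[0]=DD: 2-byte lead, need 1 cont bytes. acc=0x1D
Byte[1]=B4: continuation. acc=(acc<<6)|0x34=0x774
Completed: cp=U+0774 (starts at byte 0)
Byte[2]=EC: 3-byte lead, need 2 cont bytes. acc=0xC
Byte[3]=8C: continuation. acc=(acc<<6)|0x0C=0x30C
Byte[4]=9A: continuation. acc=(acc<<6)|0x1A=0xC31A
Completed: cp=U+C31A (starts at byte 2)
Byte[5]=7C: 1-byte ASCII. cp=U+007C
Byte[6]=E7: 3-byte lead, need 2 cont bytes. acc=0x7
Byte[7]=B8: continuation. acc=(acc<<6)|0x38=0x1F8
Byte[8]=96: continuation. acc=(acc<<6)|0x16=0x7E16
Completed: cp=U+7E16 (starts at byte 6)
Byte[9]=DF: 2-byte lead, need 1 cont bytes. acc=0x1F
Byte[10]=BA: continuation. acc=(acc<<6)|0x3A=0x7FA
Completed: cp=U+07FA (starts at byte 9)

Answer: U+0774 U+C31A U+007C U+7E16 U+07FA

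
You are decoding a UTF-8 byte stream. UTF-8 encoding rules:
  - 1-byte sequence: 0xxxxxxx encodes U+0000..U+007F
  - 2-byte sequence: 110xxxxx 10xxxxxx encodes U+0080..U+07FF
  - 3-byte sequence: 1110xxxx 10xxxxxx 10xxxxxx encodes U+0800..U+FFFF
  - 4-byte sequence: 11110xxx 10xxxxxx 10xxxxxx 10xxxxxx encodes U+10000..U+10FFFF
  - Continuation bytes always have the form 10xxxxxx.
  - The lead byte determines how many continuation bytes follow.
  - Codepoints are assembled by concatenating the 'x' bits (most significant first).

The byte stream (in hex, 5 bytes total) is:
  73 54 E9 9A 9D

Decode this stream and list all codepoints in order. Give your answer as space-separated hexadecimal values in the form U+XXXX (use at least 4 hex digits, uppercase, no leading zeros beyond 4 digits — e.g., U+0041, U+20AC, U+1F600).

Answer: U+0073 U+0054 U+969D

Derivation:
Byte[0]=73: 1-byte ASCII. cp=U+0073
Byte[1]=54: 1-byte ASCII. cp=U+0054
Byte[2]=E9: 3-byte lead, need 2 cont bytes. acc=0x9
Byte[3]=9A: continuation. acc=(acc<<6)|0x1A=0x25A
Byte[4]=9D: continuation. acc=(acc<<6)|0x1D=0x969D
Completed: cp=U+969D (starts at byte 2)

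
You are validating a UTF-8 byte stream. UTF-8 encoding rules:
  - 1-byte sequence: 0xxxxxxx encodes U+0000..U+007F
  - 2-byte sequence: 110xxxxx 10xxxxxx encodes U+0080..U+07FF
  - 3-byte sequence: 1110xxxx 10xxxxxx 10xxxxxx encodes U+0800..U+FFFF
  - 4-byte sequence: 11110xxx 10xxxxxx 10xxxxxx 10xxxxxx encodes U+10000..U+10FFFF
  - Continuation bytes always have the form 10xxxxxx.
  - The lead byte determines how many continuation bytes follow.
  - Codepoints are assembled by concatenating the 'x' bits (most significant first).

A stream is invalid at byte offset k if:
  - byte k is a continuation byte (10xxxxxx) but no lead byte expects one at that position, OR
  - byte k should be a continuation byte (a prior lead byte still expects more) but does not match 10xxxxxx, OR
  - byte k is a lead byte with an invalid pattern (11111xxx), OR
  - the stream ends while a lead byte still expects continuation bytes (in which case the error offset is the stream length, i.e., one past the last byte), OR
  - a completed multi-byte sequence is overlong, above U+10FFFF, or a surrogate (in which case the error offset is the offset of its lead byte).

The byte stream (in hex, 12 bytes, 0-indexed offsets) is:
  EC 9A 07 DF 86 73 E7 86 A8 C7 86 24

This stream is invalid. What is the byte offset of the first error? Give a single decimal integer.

Answer: 2

Derivation:
Byte[0]=EC: 3-byte lead, need 2 cont bytes. acc=0xC
Byte[1]=9A: continuation. acc=(acc<<6)|0x1A=0x31A
Byte[2]=07: expected 10xxxxxx continuation. INVALID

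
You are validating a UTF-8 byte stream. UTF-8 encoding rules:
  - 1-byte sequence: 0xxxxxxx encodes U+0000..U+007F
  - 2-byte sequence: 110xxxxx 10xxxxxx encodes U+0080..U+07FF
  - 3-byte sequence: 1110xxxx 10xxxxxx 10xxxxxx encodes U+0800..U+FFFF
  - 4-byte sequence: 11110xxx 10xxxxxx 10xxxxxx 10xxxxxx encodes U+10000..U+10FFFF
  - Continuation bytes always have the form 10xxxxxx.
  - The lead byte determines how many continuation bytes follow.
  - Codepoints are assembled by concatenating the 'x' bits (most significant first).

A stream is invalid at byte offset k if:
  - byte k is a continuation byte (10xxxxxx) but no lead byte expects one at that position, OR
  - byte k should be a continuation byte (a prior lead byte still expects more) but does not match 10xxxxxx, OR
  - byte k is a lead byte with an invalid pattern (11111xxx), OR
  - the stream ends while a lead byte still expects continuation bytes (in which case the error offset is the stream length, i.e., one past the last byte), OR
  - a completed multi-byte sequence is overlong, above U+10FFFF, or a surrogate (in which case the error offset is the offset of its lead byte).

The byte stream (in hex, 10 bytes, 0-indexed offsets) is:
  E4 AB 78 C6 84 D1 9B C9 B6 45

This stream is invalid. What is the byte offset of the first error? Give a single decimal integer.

Answer: 2

Derivation:
Byte[0]=E4: 3-byte lead, need 2 cont bytes. acc=0x4
Byte[1]=AB: continuation. acc=(acc<<6)|0x2B=0x12B
Byte[2]=78: expected 10xxxxxx continuation. INVALID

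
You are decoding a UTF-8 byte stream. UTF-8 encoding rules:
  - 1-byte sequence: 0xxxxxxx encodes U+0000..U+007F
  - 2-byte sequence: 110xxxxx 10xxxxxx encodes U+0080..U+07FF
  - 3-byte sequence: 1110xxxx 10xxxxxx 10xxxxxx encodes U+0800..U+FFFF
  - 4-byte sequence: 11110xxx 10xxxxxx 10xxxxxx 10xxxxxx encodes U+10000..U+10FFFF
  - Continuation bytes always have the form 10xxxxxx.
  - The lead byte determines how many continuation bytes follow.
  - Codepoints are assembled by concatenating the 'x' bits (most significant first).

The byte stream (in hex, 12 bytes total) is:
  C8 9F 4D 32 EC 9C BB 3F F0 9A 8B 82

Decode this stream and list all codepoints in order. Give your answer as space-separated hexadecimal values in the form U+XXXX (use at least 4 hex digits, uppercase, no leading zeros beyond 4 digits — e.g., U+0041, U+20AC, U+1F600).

Answer: U+021F U+004D U+0032 U+C73B U+003F U+1A2C2

Derivation:
Byte[0]=C8: 2-byte lead, need 1 cont bytes. acc=0x8
Byte[1]=9F: continuation. acc=(acc<<6)|0x1F=0x21F
Completed: cp=U+021F (starts at byte 0)
Byte[2]=4D: 1-byte ASCII. cp=U+004D
Byte[3]=32: 1-byte ASCII. cp=U+0032
Byte[4]=EC: 3-byte lead, need 2 cont bytes. acc=0xC
Byte[5]=9C: continuation. acc=(acc<<6)|0x1C=0x31C
Byte[6]=BB: continuation. acc=(acc<<6)|0x3B=0xC73B
Completed: cp=U+C73B (starts at byte 4)
Byte[7]=3F: 1-byte ASCII. cp=U+003F
Byte[8]=F0: 4-byte lead, need 3 cont bytes. acc=0x0
Byte[9]=9A: continuation. acc=(acc<<6)|0x1A=0x1A
Byte[10]=8B: continuation. acc=(acc<<6)|0x0B=0x68B
Byte[11]=82: continuation. acc=(acc<<6)|0x02=0x1A2C2
Completed: cp=U+1A2C2 (starts at byte 8)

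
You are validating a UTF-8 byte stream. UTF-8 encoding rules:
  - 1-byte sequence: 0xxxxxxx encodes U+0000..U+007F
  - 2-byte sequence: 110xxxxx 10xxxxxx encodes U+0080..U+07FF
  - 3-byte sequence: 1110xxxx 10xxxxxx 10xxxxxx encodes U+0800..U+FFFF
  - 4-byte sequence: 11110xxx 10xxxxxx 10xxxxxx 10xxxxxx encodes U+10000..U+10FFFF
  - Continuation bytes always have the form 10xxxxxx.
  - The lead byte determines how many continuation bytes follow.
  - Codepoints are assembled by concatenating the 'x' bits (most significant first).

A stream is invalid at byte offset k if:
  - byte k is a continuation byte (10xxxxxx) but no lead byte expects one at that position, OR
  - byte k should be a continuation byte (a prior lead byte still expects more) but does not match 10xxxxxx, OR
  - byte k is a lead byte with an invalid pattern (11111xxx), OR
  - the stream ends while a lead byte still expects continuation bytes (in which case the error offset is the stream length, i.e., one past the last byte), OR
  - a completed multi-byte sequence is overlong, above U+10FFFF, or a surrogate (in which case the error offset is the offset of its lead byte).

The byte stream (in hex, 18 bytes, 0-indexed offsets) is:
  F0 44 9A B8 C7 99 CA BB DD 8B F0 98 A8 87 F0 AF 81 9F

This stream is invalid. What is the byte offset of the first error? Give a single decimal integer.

Answer: 1

Derivation:
Byte[0]=F0: 4-byte lead, need 3 cont bytes. acc=0x0
Byte[1]=44: expected 10xxxxxx continuation. INVALID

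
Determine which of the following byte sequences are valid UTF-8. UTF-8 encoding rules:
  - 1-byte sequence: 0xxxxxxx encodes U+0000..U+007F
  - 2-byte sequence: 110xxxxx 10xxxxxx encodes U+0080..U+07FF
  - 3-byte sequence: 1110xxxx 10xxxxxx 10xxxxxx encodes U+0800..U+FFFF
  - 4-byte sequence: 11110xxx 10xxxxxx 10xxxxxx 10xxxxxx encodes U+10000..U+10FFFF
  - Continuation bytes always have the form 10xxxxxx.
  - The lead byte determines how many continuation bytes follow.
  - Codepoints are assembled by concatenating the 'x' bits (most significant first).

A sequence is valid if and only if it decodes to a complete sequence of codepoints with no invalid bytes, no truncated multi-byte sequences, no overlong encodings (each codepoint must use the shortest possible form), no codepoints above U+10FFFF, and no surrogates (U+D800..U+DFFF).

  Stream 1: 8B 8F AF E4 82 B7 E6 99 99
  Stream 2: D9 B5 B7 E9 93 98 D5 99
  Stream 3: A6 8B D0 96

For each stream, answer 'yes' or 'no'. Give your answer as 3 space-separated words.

Answer: no no no

Derivation:
Stream 1: error at byte offset 0. INVALID
Stream 2: error at byte offset 2. INVALID
Stream 3: error at byte offset 0. INVALID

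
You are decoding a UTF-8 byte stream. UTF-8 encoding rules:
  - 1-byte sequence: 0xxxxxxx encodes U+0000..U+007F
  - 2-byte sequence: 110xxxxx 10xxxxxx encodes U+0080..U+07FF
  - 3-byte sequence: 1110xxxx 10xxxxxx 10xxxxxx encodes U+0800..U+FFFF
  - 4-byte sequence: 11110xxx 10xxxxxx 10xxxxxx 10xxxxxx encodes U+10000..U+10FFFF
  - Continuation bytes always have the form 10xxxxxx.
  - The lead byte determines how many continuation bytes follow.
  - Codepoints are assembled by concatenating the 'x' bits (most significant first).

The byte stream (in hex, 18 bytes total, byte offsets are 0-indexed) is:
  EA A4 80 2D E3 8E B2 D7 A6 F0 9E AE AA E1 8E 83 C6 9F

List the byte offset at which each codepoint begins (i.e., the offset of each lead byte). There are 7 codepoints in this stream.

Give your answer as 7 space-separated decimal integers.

Byte[0]=EA: 3-byte lead, need 2 cont bytes. acc=0xA
Byte[1]=A4: continuation. acc=(acc<<6)|0x24=0x2A4
Byte[2]=80: continuation. acc=(acc<<6)|0x00=0xA900
Completed: cp=U+A900 (starts at byte 0)
Byte[3]=2D: 1-byte ASCII. cp=U+002D
Byte[4]=E3: 3-byte lead, need 2 cont bytes. acc=0x3
Byte[5]=8E: continuation. acc=(acc<<6)|0x0E=0xCE
Byte[6]=B2: continuation. acc=(acc<<6)|0x32=0x33B2
Completed: cp=U+33B2 (starts at byte 4)
Byte[7]=D7: 2-byte lead, need 1 cont bytes. acc=0x17
Byte[8]=A6: continuation. acc=(acc<<6)|0x26=0x5E6
Completed: cp=U+05E6 (starts at byte 7)
Byte[9]=F0: 4-byte lead, need 3 cont bytes. acc=0x0
Byte[10]=9E: continuation. acc=(acc<<6)|0x1E=0x1E
Byte[11]=AE: continuation. acc=(acc<<6)|0x2E=0x7AE
Byte[12]=AA: continuation. acc=(acc<<6)|0x2A=0x1EBAA
Completed: cp=U+1EBAA (starts at byte 9)
Byte[13]=E1: 3-byte lead, need 2 cont bytes. acc=0x1
Byte[14]=8E: continuation. acc=(acc<<6)|0x0E=0x4E
Byte[15]=83: continuation. acc=(acc<<6)|0x03=0x1383
Completed: cp=U+1383 (starts at byte 13)
Byte[16]=C6: 2-byte lead, need 1 cont bytes. acc=0x6
Byte[17]=9F: continuation. acc=(acc<<6)|0x1F=0x19F
Completed: cp=U+019F (starts at byte 16)

Answer: 0 3 4 7 9 13 16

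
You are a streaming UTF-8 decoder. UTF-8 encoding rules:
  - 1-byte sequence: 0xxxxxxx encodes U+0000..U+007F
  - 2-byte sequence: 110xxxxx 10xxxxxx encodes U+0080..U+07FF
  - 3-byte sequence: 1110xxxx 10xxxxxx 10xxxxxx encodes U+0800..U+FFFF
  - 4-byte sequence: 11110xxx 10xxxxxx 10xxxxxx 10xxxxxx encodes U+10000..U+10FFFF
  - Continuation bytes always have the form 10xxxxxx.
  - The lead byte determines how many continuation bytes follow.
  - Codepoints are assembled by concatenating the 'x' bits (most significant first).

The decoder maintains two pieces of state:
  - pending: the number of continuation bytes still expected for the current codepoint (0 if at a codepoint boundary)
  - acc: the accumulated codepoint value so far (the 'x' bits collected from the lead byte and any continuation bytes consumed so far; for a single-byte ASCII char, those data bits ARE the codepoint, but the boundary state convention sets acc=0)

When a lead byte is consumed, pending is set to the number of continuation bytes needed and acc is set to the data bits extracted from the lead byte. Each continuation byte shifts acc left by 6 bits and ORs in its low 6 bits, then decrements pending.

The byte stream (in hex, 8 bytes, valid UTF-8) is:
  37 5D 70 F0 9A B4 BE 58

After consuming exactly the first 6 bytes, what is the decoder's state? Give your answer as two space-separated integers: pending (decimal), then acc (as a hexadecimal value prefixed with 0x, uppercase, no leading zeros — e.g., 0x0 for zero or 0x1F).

Byte[0]=37: 1-byte. pending=0, acc=0x0
Byte[1]=5D: 1-byte. pending=0, acc=0x0
Byte[2]=70: 1-byte. pending=0, acc=0x0
Byte[3]=F0: 4-byte lead. pending=3, acc=0x0
Byte[4]=9A: continuation. acc=(acc<<6)|0x1A=0x1A, pending=2
Byte[5]=B4: continuation. acc=(acc<<6)|0x34=0x6B4, pending=1

Answer: 1 0x6B4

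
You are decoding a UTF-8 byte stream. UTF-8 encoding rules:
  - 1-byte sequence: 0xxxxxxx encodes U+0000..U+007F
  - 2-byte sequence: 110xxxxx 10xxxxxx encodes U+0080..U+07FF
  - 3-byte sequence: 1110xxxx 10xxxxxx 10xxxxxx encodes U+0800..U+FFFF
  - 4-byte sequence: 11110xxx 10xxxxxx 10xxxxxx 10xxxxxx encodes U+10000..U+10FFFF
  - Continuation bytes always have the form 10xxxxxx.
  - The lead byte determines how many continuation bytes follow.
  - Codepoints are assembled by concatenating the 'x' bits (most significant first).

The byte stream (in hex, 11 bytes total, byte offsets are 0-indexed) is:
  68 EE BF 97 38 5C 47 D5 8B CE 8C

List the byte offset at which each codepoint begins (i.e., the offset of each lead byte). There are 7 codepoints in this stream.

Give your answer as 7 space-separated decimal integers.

Answer: 0 1 4 5 6 7 9

Derivation:
Byte[0]=68: 1-byte ASCII. cp=U+0068
Byte[1]=EE: 3-byte lead, need 2 cont bytes. acc=0xE
Byte[2]=BF: continuation. acc=(acc<<6)|0x3F=0x3BF
Byte[3]=97: continuation. acc=(acc<<6)|0x17=0xEFD7
Completed: cp=U+EFD7 (starts at byte 1)
Byte[4]=38: 1-byte ASCII. cp=U+0038
Byte[5]=5C: 1-byte ASCII. cp=U+005C
Byte[6]=47: 1-byte ASCII. cp=U+0047
Byte[7]=D5: 2-byte lead, need 1 cont bytes. acc=0x15
Byte[8]=8B: continuation. acc=(acc<<6)|0x0B=0x54B
Completed: cp=U+054B (starts at byte 7)
Byte[9]=CE: 2-byte lead, need 1 cont bytes. acc=0xE
Byte[10]=8C: continuation. acc=(acc<<6)|0x0C=0x38C
Completed: cp=U+038C (starts at byte 9)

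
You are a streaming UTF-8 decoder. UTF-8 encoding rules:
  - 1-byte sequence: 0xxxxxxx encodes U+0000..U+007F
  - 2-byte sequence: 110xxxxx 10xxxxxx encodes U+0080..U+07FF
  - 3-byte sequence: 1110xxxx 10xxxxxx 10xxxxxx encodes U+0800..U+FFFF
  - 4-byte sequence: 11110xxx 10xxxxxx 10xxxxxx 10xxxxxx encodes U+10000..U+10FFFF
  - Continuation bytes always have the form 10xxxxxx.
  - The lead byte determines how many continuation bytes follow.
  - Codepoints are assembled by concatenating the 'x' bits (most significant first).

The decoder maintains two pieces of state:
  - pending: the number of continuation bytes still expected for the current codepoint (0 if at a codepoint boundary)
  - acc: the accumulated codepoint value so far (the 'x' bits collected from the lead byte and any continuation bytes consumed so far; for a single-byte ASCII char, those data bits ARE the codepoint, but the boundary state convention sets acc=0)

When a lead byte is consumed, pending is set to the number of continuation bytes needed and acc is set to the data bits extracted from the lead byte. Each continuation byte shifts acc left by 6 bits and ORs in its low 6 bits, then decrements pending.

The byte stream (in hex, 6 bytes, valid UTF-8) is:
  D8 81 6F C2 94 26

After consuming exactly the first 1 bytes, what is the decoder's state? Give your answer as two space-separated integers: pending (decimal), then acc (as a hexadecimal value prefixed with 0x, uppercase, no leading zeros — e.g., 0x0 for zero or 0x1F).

Answer: 1 0x18

Derivation:
Byte[0]=D8: 2-byte lead. pending=1, acc=0x18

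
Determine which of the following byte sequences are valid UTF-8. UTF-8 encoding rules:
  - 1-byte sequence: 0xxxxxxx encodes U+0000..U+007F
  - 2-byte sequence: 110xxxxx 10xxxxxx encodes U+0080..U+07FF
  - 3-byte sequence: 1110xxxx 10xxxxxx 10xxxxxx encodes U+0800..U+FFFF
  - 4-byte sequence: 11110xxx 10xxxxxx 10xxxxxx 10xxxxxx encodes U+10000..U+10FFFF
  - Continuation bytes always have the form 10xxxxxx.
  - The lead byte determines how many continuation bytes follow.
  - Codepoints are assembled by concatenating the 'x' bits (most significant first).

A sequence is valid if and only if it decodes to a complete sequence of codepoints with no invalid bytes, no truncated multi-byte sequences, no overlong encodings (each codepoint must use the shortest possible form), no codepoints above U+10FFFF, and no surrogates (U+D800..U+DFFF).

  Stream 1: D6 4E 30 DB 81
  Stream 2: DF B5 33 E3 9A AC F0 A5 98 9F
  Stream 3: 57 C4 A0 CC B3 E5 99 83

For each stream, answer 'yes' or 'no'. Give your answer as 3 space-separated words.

Answer: no yes yes

Derivation:
Stream 1: error at byte offset 1. INVALID
Stream 2: decodes cleanly. VALID
Stream 3: decodes cleanly. VALID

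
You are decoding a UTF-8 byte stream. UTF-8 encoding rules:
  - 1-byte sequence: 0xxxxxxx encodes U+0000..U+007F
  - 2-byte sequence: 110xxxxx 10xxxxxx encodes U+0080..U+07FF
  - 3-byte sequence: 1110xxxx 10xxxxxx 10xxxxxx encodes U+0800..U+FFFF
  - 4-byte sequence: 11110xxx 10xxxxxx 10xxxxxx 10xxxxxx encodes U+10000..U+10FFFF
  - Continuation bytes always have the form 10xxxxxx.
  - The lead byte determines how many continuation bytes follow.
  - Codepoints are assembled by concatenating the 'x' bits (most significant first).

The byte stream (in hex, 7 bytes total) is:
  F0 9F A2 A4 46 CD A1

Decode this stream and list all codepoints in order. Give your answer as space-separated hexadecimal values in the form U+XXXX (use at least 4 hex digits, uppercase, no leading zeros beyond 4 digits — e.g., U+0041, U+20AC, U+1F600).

Answer: U+1F8A4 U+0046 U+0361

Derivation:
Byte[0]=F0: 4-byte lead, need 3 cont bytes. acc=0x0
Byte[1]=9F: continuation. acc=(acc<<6)|0x1F=0x1F
Byte[2]=A2: continuation. acc=(acc<<6)|0x22=0x7E2
Byte[3]=A4: continuation. acc=(acc<<6)|0x24=0x1F8A4
Completed: cp=U+1F8A4 (starts at byte 0)
Byte[4]=46: 1-byte ASCII. cp=U+0046
Byte[5]=CD: 2-byte lead, need 1 cont bytes. acc=0xD
Byte[6]=A1: continuation. acc=(acc<<6)|0x21=0x361
Completed: cp=U+0361 (starts at byte 5)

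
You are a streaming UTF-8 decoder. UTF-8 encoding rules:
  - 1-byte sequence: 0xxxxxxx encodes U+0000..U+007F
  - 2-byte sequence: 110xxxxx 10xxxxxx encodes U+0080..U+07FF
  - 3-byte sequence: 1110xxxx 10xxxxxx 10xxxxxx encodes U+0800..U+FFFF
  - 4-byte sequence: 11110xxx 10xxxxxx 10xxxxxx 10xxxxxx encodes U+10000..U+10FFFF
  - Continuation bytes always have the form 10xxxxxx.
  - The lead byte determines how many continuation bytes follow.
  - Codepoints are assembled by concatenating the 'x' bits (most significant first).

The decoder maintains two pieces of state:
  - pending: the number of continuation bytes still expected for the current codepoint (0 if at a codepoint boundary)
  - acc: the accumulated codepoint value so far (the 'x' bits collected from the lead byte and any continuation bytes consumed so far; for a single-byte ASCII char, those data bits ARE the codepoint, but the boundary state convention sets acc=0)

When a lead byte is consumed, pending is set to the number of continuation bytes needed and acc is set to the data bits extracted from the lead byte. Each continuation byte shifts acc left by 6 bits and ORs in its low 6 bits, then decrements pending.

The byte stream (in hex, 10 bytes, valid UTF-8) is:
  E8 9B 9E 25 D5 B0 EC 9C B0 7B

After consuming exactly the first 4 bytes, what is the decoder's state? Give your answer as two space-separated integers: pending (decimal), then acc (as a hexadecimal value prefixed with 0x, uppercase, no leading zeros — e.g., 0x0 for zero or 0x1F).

Byte[0]=E8: 3-byte lead. pending=2, acc=0x8
Byte[1]=9B: continuation. acc=(acc<<6)|0x1B=0x21B, pending=1
Byte[2]=9E: continuation. acc=(acc<<6)|0x1E=0x86DE, pending=0
Byte[3]=25: 1-byte. pending=0, acc=0x0

Answer: 0 0x0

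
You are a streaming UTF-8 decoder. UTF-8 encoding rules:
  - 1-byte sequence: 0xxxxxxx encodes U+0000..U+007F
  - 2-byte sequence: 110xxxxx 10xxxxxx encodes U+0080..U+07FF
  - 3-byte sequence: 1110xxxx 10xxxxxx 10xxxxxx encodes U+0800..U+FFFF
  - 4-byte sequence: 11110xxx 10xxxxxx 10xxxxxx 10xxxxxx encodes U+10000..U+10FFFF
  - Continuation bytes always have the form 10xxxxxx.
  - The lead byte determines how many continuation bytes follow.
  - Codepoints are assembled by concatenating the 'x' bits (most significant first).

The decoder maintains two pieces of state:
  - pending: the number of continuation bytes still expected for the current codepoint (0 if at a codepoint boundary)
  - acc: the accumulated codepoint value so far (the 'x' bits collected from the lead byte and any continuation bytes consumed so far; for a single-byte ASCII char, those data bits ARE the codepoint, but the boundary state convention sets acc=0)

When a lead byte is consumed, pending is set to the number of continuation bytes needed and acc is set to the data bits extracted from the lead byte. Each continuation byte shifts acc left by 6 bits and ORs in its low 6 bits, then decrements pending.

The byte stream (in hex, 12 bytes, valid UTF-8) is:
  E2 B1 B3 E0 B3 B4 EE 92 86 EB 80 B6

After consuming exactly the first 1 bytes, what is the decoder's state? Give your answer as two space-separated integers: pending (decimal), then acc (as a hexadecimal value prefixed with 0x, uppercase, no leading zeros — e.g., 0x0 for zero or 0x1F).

Answer: 2 0x2

Derivation:
Byte[0]=E2: 3-byte lead. pending=2, acc=0x2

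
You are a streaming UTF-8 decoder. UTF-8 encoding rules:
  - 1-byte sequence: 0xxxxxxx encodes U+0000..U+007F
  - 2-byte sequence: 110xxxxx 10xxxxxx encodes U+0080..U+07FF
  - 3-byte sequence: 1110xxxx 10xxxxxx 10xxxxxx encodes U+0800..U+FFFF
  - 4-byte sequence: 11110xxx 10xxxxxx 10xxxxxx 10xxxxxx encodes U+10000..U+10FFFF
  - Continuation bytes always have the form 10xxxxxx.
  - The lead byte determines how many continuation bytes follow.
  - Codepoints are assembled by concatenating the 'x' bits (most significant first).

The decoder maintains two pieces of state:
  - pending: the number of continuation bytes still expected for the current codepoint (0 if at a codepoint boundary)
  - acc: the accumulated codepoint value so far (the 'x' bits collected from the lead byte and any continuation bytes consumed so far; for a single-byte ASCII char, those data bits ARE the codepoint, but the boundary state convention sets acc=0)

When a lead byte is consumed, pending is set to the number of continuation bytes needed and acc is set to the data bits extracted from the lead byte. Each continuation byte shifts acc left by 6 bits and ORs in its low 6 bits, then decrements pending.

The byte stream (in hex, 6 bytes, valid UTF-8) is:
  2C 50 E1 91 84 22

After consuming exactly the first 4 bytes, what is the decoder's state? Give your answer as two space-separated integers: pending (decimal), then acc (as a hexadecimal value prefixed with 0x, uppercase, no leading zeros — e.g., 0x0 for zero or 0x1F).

Byte[0]=2C: 1-byte. pending=0, acc=0x0
Byte[1]=50: 1-byte. pending=0, acc=0x0
Byte[2]=E1: 3-byte lead. pending=2, acc=0x1
Byte[3]=91: continuation. acc=(acc<<6)|0x11=0x51, pending=1

Answer: 1 0x51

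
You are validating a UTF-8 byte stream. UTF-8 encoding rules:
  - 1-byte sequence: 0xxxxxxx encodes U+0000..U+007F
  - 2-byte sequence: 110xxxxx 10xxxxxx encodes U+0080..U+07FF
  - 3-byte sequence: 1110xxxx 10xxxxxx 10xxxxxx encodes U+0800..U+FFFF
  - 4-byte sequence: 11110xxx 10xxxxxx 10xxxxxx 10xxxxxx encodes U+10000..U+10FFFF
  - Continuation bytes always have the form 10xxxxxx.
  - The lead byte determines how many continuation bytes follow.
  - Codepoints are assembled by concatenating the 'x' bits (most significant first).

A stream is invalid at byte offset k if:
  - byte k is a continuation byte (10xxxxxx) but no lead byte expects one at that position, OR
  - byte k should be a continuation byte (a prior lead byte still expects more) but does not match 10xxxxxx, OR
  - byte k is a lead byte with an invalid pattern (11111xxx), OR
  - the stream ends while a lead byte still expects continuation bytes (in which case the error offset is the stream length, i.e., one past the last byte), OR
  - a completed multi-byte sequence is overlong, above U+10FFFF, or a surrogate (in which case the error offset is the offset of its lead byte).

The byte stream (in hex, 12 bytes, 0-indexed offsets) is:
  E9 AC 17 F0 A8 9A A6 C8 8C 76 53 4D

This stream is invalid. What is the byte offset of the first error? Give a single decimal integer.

Byte[0]=E9: 3-byte lead, need 2 cont bytes. acc=0x9
Byte[1]=AC: continuation. acc=(acc<<6)|0x2C=0x26C
Byte[2]=17: expected 10xxxxxx continuation. INVALID

Answer: 2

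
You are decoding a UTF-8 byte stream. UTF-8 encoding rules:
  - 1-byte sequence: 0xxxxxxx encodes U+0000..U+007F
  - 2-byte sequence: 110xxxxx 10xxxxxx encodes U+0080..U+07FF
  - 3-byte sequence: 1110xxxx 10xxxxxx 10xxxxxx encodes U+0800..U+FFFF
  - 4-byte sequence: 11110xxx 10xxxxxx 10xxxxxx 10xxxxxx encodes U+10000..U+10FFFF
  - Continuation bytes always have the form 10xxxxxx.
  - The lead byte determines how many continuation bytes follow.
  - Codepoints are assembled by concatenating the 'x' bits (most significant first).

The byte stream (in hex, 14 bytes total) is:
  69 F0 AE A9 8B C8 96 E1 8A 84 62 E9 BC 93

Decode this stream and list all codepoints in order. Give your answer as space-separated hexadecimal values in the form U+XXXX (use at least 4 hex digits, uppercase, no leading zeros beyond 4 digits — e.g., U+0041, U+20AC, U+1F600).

Answer: U+0069 U+2EA4B U+0216 U+1284 U+0062 U+9F13

Derivation:
Byte[0]=69: 1-byte ASCII. cp=U+0069
Byte[1]=F0: 4-byte lead, need 3 cont bytes. acc=0x0
Byte[2]=AE: continuation. acc=(acc<<6)|0x2E=0x2E
Byte[3]=A9: continuation. acc=(acc<<6)|0x29=0xBA9
Byte[4]=8B: continuation. acc=(acc<<6)|0x0B=0x2EA4B
Completed: cp=U+2EA4B (starts at byte 1)
Byte[5]=C8: 2-byte lead, need 1 cont bytes. acc=0x8
Byte[6]=96: continuation. acc=(acc<<6)|0x16=0x216
Completed: cp=U+0216 (starts at byte 5)
Byte[7]=E1: 3-byte lead, need 2 cont bytes. acc=0x1
Byte[8]=8A: continuation. acc=(acc<<6)|0x0A=0x4A
Byte[9]=84: continuation. acc=(acc<<6)|0x04=0x1284
Completed: cp=U+1284 (starts at byte 7)
Byte[10]=62: 1-byte ASCII. cp=U+0062
Byte[11]=E9: 3-byte lead, need 2 cont bytes. acc=0x9
Byte[12]=BC: continuation. acc=(acc<<6)|0x3C=0x27C
Byte[13]=93: continuation. acc=(acc<<6)|0x13=0x9F13
Completed: cp=U+9F13 (starts at byte 11)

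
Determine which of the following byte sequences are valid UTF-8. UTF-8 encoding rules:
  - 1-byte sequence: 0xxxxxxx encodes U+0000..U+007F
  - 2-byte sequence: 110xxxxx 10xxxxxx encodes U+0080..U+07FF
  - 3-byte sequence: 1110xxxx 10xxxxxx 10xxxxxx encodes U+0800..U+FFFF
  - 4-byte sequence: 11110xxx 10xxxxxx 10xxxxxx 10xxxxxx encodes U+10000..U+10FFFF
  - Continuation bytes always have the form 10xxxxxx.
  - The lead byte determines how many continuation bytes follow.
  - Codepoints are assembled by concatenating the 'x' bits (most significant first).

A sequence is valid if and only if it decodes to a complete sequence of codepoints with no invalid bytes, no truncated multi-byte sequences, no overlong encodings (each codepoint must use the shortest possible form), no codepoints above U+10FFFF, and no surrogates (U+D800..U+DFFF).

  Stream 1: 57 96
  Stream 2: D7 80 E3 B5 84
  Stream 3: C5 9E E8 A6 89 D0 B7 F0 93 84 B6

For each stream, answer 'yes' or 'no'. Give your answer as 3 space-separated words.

Answer: no yes yes

Derivation:
Stream 1: error at byte offset 1. INVALID
Stream 2: decodes cleanly. VALID
Stream 3: decodes cleanly. VALID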